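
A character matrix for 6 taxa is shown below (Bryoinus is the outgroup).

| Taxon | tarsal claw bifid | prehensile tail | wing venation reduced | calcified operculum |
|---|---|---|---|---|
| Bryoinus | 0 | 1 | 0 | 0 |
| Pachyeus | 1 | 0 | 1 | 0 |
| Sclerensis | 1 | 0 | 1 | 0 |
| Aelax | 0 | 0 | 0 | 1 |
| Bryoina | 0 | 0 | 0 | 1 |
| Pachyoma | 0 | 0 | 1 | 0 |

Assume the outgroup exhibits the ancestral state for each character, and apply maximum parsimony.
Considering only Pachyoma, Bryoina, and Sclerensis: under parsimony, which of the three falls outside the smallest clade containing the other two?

Bryoina

Character polarity is set by the outgroup: the derived state is whichever differs from the outgroup's state, so for prehensile tail the derived state is '0', and for the remaining characters it is '1'.
tarsal claw bifid (derived state '1') is shared by Pachyeus and Sclerensis — a synapomorphy uniting that clade.
All ingroup taxa share the derived state '0' for prehensile tail; it defines the ingroup but does not resolve relationships within it.
wing venation reduced: derived state '1' in Pachyeus, Pachyoma, and Sclerensis only — synapomorphy for {Pachyeus, Pachyoma, Sclerensis}.
Only Aelax and Bryoina show the derived state '1' for calcified operculum, supporting them as a clade.
Most parsimonious ingroup topology: (((Pachyeus,Sclerensis),Pachyoma),(Aelax,Bryoina)).
Sclerensis and Pachyoma share a more recent common ancestor with each other than either does with Bryoina, so Bryoina is the least closely related of the three.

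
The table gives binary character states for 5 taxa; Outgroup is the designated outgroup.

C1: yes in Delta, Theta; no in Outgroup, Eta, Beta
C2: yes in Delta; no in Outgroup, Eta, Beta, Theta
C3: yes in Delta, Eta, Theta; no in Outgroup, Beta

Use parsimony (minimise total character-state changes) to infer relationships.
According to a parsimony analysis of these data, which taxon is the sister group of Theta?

The outgroup has state 'no' for every character, so 'yes' is the derived state throughout.
C1: derived state 'yes' in Delta and Theta only — synapomorphy for {Delta, Theta}.
C2 (derived state 'yes') is unique to Delta (autapomorphy; uninformative for grouping).
C3 (derived state 'yes') is shared by Delta, Eta, and Theta — a synapomorphy uniting that clade.
Most parsimonious ingroup topology: (((Delta,Theta),Eta),Beta).
Theta and Delta form a cherry on this tree, so they are sister taxa.

Delta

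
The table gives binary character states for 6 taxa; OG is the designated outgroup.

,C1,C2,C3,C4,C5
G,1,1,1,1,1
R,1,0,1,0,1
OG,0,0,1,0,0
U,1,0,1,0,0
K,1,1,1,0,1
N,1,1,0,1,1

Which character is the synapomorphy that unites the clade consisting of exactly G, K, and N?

Character polarity is set by the outgroup: the derived state is whichever differs from the outgroup's state, so for C3 the derived state is '0', and for the remaining characters it is '1'.
C1 (derived state '1') is shared by all ingroup taxa — unites the whole ingroup.
C2: derived state '1' in G, K, and N only — synapomorphy for {G, K, N}.
C3 (derived state '0') is unique to N (autapomorphy; uninformative for grouping).
C4 (derived state '1') is shared by G and N — a synapomorphy uniting that clade.
C5: derived state '1' in G, K, N, and R only — synapomorphy for {G, K, N, R}.
Most parsimonious ingroup topology: (U,((K,(N,G)),R)).
The clade {G, K, N} is supported by C2: its derived state '1' occurs in exactly those taxa and in no other taxon (including the outgroup).

C2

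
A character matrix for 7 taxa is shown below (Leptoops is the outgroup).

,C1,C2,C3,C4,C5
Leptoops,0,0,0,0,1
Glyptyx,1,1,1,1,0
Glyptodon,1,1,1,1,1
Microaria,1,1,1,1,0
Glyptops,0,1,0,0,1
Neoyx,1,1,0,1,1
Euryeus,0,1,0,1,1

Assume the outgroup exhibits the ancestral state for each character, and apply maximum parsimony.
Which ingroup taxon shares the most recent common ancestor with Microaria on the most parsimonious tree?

Character polarity is set by the outgroup: the derived state is whichever differs from the outgroup's state, so for C5 the derived state is '0', and for the remaining characters it is '1'.
C1: derived state '1' in Glyptodon, Glyptyx, Microaria, and Neoyx only — synapomorphy for {Glyptodon, Glyptyx, Microaria, Neoyx}.
All ingroup taxa share the derived state '1' for C2; it defines the ingroup but does not resolve relationships within it.
C3: derived state '1' in Glyptodon, Glyptyx, and Microaria only — synapomorphy for {Glyptodon, Glyptyx, Microaria}.
C4 (derived state '1') is shared by Euryeus, Glyptodon, Glyptyx, Microaria, and Neoyx — a synapomorphy uniting that clade.
Only Glyptyx and Microaria show the derived state '0' for C5, supporting them as a clade.
Most parsimonious ingroup topology: (((((Glyptyx,Microaria),Glyptodon),Neoyx),Euryeus),Glyptops).
Microaria and Glyptyx form a cherry on this tree, so they are sister taxa.

Glyptyx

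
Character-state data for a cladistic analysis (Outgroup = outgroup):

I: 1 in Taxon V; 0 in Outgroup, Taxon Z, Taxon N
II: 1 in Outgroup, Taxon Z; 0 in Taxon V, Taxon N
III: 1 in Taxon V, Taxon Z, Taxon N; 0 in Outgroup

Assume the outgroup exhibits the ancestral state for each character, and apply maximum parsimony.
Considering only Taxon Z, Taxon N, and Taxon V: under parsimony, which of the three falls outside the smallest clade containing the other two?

Taxon Z

Character polarity is set by the outgroup: the derived state is whichever differs from the outgroup's state, so for II the derived state is '0', and for the remaining characters it is '1'.
I (derived state '1') is unique to Taxon V (autapomorphy; uninformative for grouping).
Only Taxon N and Taxon V show the derived state '0' for II, supporting them as a clade.
III (derived state '1') is shared by all ingroup taxa — unites the whole ingroup.
Most parsimonious ingroup topology: ((Taxon V,Taxon N),Taxon Z).
Taxon N and Taxon V share a more recent common ancestor with each other than either does with Taxon Z, so Taxon Z is the least closely related of the three.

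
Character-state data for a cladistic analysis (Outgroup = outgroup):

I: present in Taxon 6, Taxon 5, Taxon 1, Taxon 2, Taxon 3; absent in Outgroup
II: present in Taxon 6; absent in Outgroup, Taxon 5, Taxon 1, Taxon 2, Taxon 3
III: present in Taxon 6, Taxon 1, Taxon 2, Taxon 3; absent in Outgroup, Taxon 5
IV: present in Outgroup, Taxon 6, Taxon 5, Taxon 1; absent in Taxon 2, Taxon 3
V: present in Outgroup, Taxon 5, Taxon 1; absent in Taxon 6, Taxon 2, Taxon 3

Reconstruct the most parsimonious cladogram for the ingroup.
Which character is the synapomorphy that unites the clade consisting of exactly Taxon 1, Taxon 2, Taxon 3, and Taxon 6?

III

Character polarity is set by the outgroup: the derived state is whichever differs from the outgroup's state, so for IV, V the derived state is 'absent', and for the remaining characters it is 'present'.
I (derived state 'present') is shared by all ingroup taxa — unites the whole ingroup.
II: derived state 'present' in Taxon 6 only — an autapomorphy, so it tells us nothing about relationships among taxa.
Only Taxon 1, Taxon 2, Taxon 3, and Taxon 6 show the derived state 'present' for III, supporting them as a clade.
IV (derived state 'absent') is shared by Taxon 2 and Taxon 3 — a synapomorphy uniting that clade.
V: derived state 'absent' in Taxon 2, Taxon 3, and Taxon 6 only — synapomorphy for {Taxon 2, Taxon 3, Taxon 6}.
Most parsimonious ingroup topology: (((Taxon 6,(Taxon 2,Taxon 3)),Taxon 1),Taxon 5).
The clade {Taxon 1, Taxon 2, Taxon 3, Taxon 6} is supported by III: its derived state 'present' occurs in exactly those taxa and in no other taxon (including the outgroup).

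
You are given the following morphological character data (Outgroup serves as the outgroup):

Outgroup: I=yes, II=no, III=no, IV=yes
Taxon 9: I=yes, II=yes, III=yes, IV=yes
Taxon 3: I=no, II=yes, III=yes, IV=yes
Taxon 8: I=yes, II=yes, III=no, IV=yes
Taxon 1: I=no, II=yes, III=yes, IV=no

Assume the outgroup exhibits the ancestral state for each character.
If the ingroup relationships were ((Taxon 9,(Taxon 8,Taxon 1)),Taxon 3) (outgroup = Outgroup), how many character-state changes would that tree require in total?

6

Map each character onto ((Taxon 9,(Taxon 8,Taxon 1)),Taxon 3) (rooted by Outgroup) and count the minimum state changes it requires (Fitch parsimony):
I: 2; II: 1; III: 2; IV: 1.
Total tree length = 6.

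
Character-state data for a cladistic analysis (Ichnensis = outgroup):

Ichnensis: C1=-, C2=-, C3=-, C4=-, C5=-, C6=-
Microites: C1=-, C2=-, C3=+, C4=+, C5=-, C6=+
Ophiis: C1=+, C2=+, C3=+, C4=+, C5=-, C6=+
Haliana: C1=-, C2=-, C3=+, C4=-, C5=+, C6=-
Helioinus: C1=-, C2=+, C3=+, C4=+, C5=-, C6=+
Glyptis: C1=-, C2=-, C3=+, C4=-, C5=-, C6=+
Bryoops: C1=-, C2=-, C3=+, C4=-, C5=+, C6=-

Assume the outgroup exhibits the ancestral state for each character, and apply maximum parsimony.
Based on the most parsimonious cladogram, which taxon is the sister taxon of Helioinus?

The outgroup has state '-' for every character, so '+' is the derived state throughout.
C1 (derived state '+') is unique to Ophiis (autapomorphy; uninformative for grouping).
C2: derived state '+' in Helioinus and Ophiis only — synapomorphy for {Helioinus, Ophiis}.
C3 (derived state '+') is shared by all ingroup taxa — unites the whole ingroup.
C4 (derived state '+') is shared by Helioinus, Microites, and Ophiis — a synapomorphy uniting that clade.
Only Bryoops and Haliana show the derived state '+' for C5, supporting them as a clade.
C6: derived state '+' in Glyptis, Helioinus, Microites, and Ophiis only — synapomorphy for {Glyptis, Helioinus, Microites, Ophiis}.
Most parsimonious ingroup topology: ((Bryoops,Haliana),(Glyptis,(Microites,(Ophiis,Helioinus)))).
Helioinus and Ophiis form a cherry on this tree, so they are sister taxa.

Ophiis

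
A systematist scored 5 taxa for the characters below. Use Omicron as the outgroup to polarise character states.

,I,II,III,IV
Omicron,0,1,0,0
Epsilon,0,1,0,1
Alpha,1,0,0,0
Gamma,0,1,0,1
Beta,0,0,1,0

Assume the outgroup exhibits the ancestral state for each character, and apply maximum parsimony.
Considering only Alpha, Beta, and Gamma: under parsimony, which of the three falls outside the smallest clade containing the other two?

Gamma

Character polarity is set by the outgroup: the derived state is whichever differs from the outgroup's state, so for II the derived state is '0', and for the remaining characters it is '1'.
I: derived state '1' in Alpha only — an autapomorphy, so it tells us nothing about relationships among taxa.
II: derived state '0' in Alpha and Beta only — synapomorphy for {Alpha, Beta}.
III (derived state '1') is unique to Beta (autapomorphy; uninformative for grouping).
IV (derived state '1') is shared by Epsilon and Gamma — a synapomorphy uniting that clade.
Most parsimonious ingroup topology: ((Epsilon,Gamma),(Alpha,Beta)).
Beta and Alpha share a more recent common ancestor with each other than either does with Gamma, so Gamma is the least closely related of the three.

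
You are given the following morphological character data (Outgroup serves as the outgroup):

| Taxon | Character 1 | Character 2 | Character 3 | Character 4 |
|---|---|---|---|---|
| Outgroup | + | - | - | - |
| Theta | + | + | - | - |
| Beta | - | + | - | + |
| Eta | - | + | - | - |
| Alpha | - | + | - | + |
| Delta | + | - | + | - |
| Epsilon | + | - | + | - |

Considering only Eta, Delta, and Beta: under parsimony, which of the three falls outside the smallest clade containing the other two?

Delta

Character polarity is set by the outgroup: the derived state is whichever differs from the outgroup's state, so for Character 1 the derived state is '-', and for the remaining characters it is '+'.
Character 1 (derived state '-') is shared by Alpha, Beta, and Eta — a synapomorphy uniting that clade.
Character 2 (derived state '+') is shared by Alpha, Beta, Eta, and Theta — a synapomorphy uniting that clade.
Character 3 (derived state '+') is shared by Delta and Epsilon — a synapomorphy uniting that clade.
Character 4: derived state '+' in Alpha and Beta only — synapomorphy for {Alpha, Beta}.
Most parsimonious ingroup topology: ((Theta,((Beta,Alpha),Eta)),(Delta,Epsilon)).
Eta and Beta share a more recent common ancestor with each other than either does with Delta, so Delta is the least closely related of the three.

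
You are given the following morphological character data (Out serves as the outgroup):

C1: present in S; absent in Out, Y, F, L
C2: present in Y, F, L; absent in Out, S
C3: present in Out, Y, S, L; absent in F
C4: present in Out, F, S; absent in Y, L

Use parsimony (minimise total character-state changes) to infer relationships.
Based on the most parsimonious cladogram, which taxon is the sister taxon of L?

Y

Character polarity is set by the outgroup: the derived state is whichever differs from the outgroup's state, so for C3, C4 the derived state is 'absent', and for the remaining characters it is 'present'.
C1: derived state 'present' in S only — an autapomorphy, so it tells us nothing about relationships among taxa.
C2: derived state 'present' in F, L, and Y only — synapomorphy for {F, L, Y}.
C3: derived state 'absent' in F only — an autapomorphy, so it tells us nothing about relationships among taxa.
C4: derived state 'absent' in L and Y only — synapomorphy for {L, Y}.
Most parsimonious ingroup topology: (((Y,L),F),S).
L and Y form a cherry on this tree, so they are sister taxa.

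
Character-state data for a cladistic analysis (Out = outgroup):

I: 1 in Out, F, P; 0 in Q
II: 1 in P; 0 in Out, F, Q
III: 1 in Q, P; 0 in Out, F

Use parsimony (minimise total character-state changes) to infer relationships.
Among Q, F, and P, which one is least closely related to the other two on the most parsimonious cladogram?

F

Character polarity is set by the outgroup: the derived state is whichever differs from the outgroup's state, so for I the derived state is '0', and for the remaining characters it is '1'.
I: derived state '0' in Q only — an autapomorphy, so it tells us nothing about relationships among taxa.
II: derived state '1' in P only — an autapomorphy, so it tells us nothing about relationships among taxa.
III (derived state '1') is shared by P and Q — a synapomorphy uniting that clade.
Most parsimonious ingroup topology: (F,(Q,P)).
P and Q share a more recent common ancestor with each other than either does with F, so F is the least closely related of the three.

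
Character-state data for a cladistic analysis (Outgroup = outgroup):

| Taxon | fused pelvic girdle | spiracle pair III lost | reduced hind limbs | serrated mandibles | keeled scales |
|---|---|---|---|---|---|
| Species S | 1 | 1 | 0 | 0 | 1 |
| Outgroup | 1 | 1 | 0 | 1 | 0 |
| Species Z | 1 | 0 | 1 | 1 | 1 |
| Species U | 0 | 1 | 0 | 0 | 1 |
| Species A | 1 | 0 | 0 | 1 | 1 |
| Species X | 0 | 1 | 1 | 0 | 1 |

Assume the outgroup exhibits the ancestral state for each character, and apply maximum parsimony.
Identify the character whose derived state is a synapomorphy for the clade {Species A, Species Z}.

Character polarity is set by the outgroup: the derived state is whichever differs from the outgroup's state, so for fused pelvic girdle, spiracle pair III lost, serrated mandibles the derived state is '0', and for the remaining characters it is '1'.
fused pelvic girdle (derived state '0') is shared by Species U and Species X — a synapomorphy uniting that clade.
spiracle pair III lost (derived state '0') is shared by Species A and Species Z — a synapomorphy uniting that clade.
reduced hind limbs (state '1') occurs in Species X and Species Z but conflicts with the nesting implied by the other characters — most parsimoniously interpreted as homoplasy.
Only Species S, Species U, and Species X show the derived state '0' for serrated mandibles, supporting them as a clade.
All ingroup taxa share the derived state '1' for keeled scales; it defines the ingroup but does not resolve relationships within it.
Most parsimonious ingroup topology: ((Species S,(Species X,Species U)),(Species Z,Species A)).
The clade {Species A, Species Z} is supported by spiracle pair III lost: its derived state '0' occurs in exactly those taxa and in no other taxon (including the outgroup).

spiracle pair III lost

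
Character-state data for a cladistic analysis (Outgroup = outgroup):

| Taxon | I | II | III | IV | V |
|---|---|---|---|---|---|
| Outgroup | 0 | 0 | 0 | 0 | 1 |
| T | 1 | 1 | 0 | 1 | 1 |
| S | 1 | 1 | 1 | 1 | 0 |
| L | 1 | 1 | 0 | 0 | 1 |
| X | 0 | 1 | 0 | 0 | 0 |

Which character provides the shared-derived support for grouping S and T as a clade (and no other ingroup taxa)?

Character polarity is set by the outgroup: the derived state is whichever differs from the outgroup's state, so for V the derived state is '0', and for the remaining characters it is '1'.
I: derived state '1' in L, S, and T only — synapomorphy for {L, S, T}.
All ingroup taxa share the derived state '1' for II; it defines the ingroup but does not resolve relationships within it.
III: derived state '1' in S only — an autapomorphy, so it tells us nothing about relationships among taxa.
IV: derived state '1' in S and T only — synapomorphy for {S, T}.
V (state '0') occurs in S and X but conflicts with the nesting implied by the other characters — most parsimoniously interpreted as homoplasy.
Most parsimonious ingroup topology: (((T,S),L),X).
The clade {S, T} is supported by IV: its derived state '1' occurs in exactly those taxa and in no other taxon (including the outgroup).

IV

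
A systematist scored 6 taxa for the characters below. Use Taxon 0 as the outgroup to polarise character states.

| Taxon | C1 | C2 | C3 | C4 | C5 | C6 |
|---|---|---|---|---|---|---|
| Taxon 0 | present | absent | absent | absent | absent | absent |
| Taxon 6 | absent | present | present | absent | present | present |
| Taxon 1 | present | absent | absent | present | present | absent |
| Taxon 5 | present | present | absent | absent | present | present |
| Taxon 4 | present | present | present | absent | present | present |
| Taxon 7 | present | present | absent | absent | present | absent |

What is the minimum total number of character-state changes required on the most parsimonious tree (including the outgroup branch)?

6

Character polarity is set by the outgroup: the derived state is whichever differs from the outgroup's state, so for C1 the derived state is 'absent', and for the remaining characters it is 'present'.
C1: derived state 'absent' in Taxon 6 only — an autapomorphy, so it tells us nothing about relationships among taxa.
Only Taxon 4, Taxon 5, Taxon 6, and Taxon 7 show the derived state 'present' for C2, supporting them as a clade.
Only Taxon 4 and Taxon 6 show the derived state 'present' for C3, supporting them as a clade.
C4: derived state 'present' in Taxon 1 only — an autapomorphy, so it tells us nothing about relationships among taxa.
C5 (derived state 'present') is shared by all ingroup taxa — unites the whole ingroup.
Only Taxon 4, Taxon 5, and Taxon 6 show the derived state 'present' for C6, supporting them as a clade.
Most parsimonious ingroup topology: ((((Taxon 6,Taxon 4),Taxon 5),Taxon 7),Taxon 1).
Changes per character on this tree: C1: 1; C2: 1; C3: 1; C4: 1; C5: 1; C6: 1.
Total = 6.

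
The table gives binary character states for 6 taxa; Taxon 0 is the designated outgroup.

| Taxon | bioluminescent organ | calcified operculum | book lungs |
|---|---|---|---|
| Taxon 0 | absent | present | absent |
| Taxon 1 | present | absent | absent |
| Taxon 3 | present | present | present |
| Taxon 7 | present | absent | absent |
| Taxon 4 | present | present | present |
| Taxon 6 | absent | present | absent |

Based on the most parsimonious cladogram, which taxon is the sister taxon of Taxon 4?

Taxon 3

Character polarity is set by the outgroup: the derived state is whichever differs from the outgroup's state, so for calcified operculum the derived state is 'absent', and for the remaining characters it is 'present'.
Only Taxon 1, Taxon 3, Taxon 4, and Taxon 7 show the derived state 'present' for bioluminescent organ, supporting them as a clade.
calcified operculum (derived state 'absent') is shared by Taxon 1 and Taxon 7 — a synapomorphy uniting that clade.
book lungs: derived state 'present' in Taxon 3 and Taxon 4 only — synapomorphy for {Taxon 3, Taxon 4}.
Most parsimonious ingroup topology: (((Taxon 1,Taxon 7),(Taxon 3,Taxon 4)),Taxon 6).
Taxon 4 and Taxon 3 form a cherry on this tree, so they are sister taxa.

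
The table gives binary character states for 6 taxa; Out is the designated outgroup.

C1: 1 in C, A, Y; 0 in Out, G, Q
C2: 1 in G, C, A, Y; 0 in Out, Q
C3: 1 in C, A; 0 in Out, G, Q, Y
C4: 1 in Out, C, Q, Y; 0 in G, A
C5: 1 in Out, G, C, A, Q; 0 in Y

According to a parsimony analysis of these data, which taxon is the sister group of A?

C

Character polarity is set by the outgroup: the derived state is whichever differs from the outgroup's state, so for C4, C5 the derived state is '0', and for the remaining characters it is '1'.
C1: derived state '1' in A, C, and Y only — synapomorphy for {A, C, Y}.
C2: derived state '1' in A, C, G, and Y only — synapomorphy for {A, C, G, Y}.
C3 (derived state '1') is shared by A and C — a synapomorphy uniting that clade.
C4 (state '0') occurs in A and G but conflicts with the nesting implied by the other characters — most parsimoniously interpreted as homoplasy.
C5 (derived state '0') is unique to Y (autapomorphy; uninformative for grouping).
Most parsimonious ingroup topology: ((((A,C),Y),G),Q).
A and C form a cherry on this tree, so they are sister taxa.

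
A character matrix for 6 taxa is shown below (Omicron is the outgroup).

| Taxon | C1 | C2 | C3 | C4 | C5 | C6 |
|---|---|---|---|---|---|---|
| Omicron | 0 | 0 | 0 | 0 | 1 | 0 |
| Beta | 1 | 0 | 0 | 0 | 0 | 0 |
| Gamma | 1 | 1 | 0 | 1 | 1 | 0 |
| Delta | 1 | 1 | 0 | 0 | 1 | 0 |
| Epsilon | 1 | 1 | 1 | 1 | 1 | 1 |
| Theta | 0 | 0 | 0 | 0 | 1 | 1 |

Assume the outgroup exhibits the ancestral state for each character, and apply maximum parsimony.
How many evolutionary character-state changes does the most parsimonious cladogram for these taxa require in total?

7

Character polarity is set by the outgroup: the derived state is whichever differs from the outgroup's state, so for C5 the derived state is '0', and for the remaining characters it is '1'.
C1: derived state '1' in Beta, Delta, Epsilon, and Gamma only — synapomorphy for {Beta, Delta, Epsilon, Gamma}.
Only Delta, Epsilon, and Gamma show the derived state '1' for C2, supporting them as a clade.
C3: derived state '1' in Epsilon only — an autapomorphy, so it tells us nothing about relationships among taxa.
Only Epsilon and Gamma show the derived state '1' for C4, supporting them as a clade.
C5: derived state '0' in Beta only — an autapomorphy, so it tells us nothing about relationships among taxa.
C6 (state '1') occurs in Epsilon and Theta but conflicts with the nesting implied by the other characters — most parsimoniously interpreted as homoplasy.
Most parsimonious ingroup topology: ((Beta,((Gamma,Epsilon),Delta)),Theta).
Changes per character on this tree: C1: 1; C2: 1; C3: 1; C4: 1; C5: 1; C6: 2.
Total = 7.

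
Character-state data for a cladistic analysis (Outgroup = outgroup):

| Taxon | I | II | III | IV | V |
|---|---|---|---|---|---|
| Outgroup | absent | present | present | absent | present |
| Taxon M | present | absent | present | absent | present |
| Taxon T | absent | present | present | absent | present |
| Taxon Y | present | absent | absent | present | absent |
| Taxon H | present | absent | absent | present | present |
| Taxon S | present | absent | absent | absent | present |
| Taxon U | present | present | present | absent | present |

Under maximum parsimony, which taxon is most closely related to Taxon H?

Character polarity is set by the outgroup: the derived state is whichever differs from the outgroup's state, so for II, III, V the derived state is 'absent', and for the remaining characters it is 'present'.
I: derived state 'present' in Taxon H, Taxon M, Taxon S, Taxon U, and Taxon Y only — synapomorphy for {Taxon H, Taxon M, Taxon S, Taxon U, Taxon Y}.
Only Taxon H, Taxon M, Taxon S, and Taxon Y show the derived state 'absent' for II, supporting them as a clade.
III: derived state 'absent' in Taxon H, Taxon S, and Taxon Y only — synapomorphy for {Taxon H, Taxon S, Taxon Y}.
IV: derived state 'present' in Taxon H and Taxon Y only — synapomorphy for {Taxon H, Taxon Y}.
V (derived state 'absent') is unique to Taxon Y (autapomorphy; uninformative for grouping).
Most parsimonious ingroup topology: (((Taxon M,((Taxon Y,Taxon H),Taxon S)),Taxon U),Taxon T).
Taxon H and Taxon Y form a cherry on this tree, so they are sister taxa.

Taxon Y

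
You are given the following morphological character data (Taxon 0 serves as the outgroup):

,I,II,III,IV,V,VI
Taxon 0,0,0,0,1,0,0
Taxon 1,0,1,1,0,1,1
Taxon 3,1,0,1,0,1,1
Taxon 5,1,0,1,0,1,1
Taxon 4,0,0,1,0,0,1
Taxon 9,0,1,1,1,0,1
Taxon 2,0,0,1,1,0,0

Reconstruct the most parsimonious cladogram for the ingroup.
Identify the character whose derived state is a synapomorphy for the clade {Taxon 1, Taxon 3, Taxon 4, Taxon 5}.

Character polarity is set by the outgroup: the derived state is whichever differs from the outgroup's state, so for IV the derived state is '0', and for the remaining characters it is '1'.
I: derived state '1' in Taxon 3 and Taxon 5 only — synapomorphy for {Taxon 3, Taxon 5}.
II groups Taxon 1 and Taxon 9, which is incompatible with the clades supported by the remaining characters; treating it as convergent (homoplasy) costs fewer steps than any alternative tree.
III (derived state '1') is shared by all ingroup taxa — unites the whole ingroup.
IV (derived state '0') is shared by Taxon 1, Taxon 3, Taxon 4, and Taxon 5 — a synapomorphy uniting that clade.
V (derived state '1') is shared by Taxon 1, Taxon 3, and Taxon 5 — a synapomorphy uniting that clade.
VI: derived state '1' in Taxon 1, Taxon 3, Taxon 4, Taxon 5, and Taxon 9 only — synapomorphy for {Taxon 1, Taxon 3, Taxon 4, Taxon 5, Taxon 9}.
Most parsimonious ingroup topology: ((((Taxon 1,(Taxon 3,Taxon 5)),Taxon 4),Taxon 9),Taxon 2).
The clade {Taxon 1, Taxon 3, Taxon 4, Taxon 5} is supported by IV: its derived state '0' occurs in exactly those taxa and in no other taxon (including the outgroup).

IV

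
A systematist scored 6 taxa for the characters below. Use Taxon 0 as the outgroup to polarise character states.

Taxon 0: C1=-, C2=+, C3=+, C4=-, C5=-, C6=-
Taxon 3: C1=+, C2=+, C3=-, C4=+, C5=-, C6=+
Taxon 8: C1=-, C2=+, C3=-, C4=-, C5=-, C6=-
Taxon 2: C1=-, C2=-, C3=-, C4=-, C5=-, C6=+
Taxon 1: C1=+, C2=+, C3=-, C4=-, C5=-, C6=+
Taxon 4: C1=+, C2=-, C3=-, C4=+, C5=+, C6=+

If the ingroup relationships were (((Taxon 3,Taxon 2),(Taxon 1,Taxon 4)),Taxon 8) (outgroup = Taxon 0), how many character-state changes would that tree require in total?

9

Map each character onto (((Taxon 3,Taxon 2),(Taxon 1,Taxon 4)),Taxon 8) (rooted by Taxon 0) and count the minimum state changes it requires (Fitch parsimony):
C1: 2; C2: 2; C3: 1; C4: 2; C5: 1; C6: 1.
Total tree length = 9.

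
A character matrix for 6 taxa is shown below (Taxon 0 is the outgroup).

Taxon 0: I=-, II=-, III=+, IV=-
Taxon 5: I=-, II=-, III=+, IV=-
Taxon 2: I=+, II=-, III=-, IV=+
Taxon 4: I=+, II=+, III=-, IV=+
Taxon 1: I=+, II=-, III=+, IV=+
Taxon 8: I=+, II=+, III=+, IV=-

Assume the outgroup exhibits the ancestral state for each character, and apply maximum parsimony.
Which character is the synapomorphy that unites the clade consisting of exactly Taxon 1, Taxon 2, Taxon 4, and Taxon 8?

Character polarity is set by the outgroup: the derived state is whichever differs from the outgroup's state, so for III the derived state is '-', and for the remaining characters it is '+'.
I: derived state '+' in Taxon 1, Taxon 2, Taxon 4, and Taxon 8 only — synapomorphy for {Taxon 1, Taxon 2, Taxon 4, Taxon 8}.
II (state '+') occurs in Taxon 4 and Taxon 8 but conflicts with the nesting implied by the other characters — most parsimoniously interpreted as homoplasy.
III (derived state '-') is shared by Taxon 2 and Taxon 4 — a synapomorphy uniting that clade.
IV (derived state '+') is shared by Taxon 1, Taxon 2, and Taxon 4 — a synapomorphy uniting that clade.
Most parsimonious ingroup topology: (Taxon 5,(((Taxon 2,Taxon 4),Taxon 1),Taxon 8)).
The clade {Taxon 1, Taxon 2, Taxon 4, Taxon 8} is supported by I: its derived state '+' occurs in exactly those taxa and in no other taxon (including the outgroup).

I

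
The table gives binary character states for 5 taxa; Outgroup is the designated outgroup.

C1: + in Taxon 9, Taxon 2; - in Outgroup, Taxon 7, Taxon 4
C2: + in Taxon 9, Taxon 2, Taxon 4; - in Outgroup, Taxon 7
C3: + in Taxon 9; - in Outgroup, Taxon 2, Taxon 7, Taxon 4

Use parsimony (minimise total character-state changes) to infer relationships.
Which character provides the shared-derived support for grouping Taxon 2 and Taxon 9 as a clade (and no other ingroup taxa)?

The outgroup has state '-' for every character, so '+' is the derived state throughout.
Only Taxon 2 and Taxon 9 show the derived state '+' for C1, supporting them as a clade.
C2 (derived state '+') is shared by Taxon 2, Taxon 4, and Taxon 9 — a synapomorphy uniting that clade.
C3: derived state '+' in Taxon 9 only — an autapomorphy, so it tells us nothing about relationships among taxa.
Most parsimonious ingroup topology: (((Taxon 9,Taxon 2),Taxon 4),Taxon 7).
The clade {Taxon 2, Taxon 9} is supported by C1: its derived state '+' occurs in exactly those taxa and in no other taxon (including the outgroup).

C1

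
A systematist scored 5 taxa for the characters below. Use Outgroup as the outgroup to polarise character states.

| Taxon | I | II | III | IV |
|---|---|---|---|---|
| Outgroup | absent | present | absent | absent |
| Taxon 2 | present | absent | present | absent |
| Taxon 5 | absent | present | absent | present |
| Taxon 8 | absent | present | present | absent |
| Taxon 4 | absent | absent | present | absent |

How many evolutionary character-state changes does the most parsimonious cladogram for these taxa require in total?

4

Character polarity is set by the outgroup: the derived state is whichever differs from the outgroup's state, so for II the derived state is 'absent', and for the remaining characters it is 'present'.
I: derived state 'present' in Taxon 2 only — an autapomorphy, so it tells us nothing about relationships among taxa.
Only Taxon 2 and Taxon 4 show the derived state 'absent' for II, supporting them as a clade.
III (derived state 'present') is shared by Taxon 2, Taxon 4, and Taxon 8 — a synapomorphy uniting that clade.
IV: derived state 'present' in Taxon 5 only — an autapomorphy, so it tells us nothing about relationships among taxa.
Most parsimonious ingroup topology: (((Taxon 2,Taxon 4),Taxon 8),Taxon 5).
Changes per character on this tree: I: 1; II: 1; III: 1; IV: 1.
Total = 4.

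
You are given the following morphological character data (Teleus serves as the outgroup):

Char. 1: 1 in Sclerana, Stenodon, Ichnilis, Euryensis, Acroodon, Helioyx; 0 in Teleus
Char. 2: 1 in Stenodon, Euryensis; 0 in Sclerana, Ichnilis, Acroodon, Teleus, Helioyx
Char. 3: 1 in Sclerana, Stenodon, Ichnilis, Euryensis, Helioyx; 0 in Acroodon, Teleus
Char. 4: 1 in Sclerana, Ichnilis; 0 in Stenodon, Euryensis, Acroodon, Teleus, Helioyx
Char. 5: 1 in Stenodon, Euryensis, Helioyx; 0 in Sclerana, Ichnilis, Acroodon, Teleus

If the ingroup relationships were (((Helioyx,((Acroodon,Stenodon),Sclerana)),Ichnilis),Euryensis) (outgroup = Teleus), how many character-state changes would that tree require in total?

10

Map each character onto (((Helioyx,((Acroodon,Stenodon),Sclerana)),Ichnilis),Euryensis) (rooted by Teleus) and count the minimum state changes it requires (Fitch parsimony):
Char. 1: 1; Char. 2: 2; Char. 3: 2; Char. 4: 2; Char. 5: 3.
Total tree length = 10.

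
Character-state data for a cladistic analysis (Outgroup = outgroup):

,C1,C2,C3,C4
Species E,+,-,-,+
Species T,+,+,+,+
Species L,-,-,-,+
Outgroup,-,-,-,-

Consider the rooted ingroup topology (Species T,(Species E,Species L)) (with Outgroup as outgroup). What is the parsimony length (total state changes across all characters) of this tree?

5

Map each character onto (Species T,(Species E,Species L)) (rooted by Outgroup) and count the minimum state changes it requires (Fitch parsimony):
C1: 2; C2: 1; C3: 1; C4: 1.
Total tree length = 5.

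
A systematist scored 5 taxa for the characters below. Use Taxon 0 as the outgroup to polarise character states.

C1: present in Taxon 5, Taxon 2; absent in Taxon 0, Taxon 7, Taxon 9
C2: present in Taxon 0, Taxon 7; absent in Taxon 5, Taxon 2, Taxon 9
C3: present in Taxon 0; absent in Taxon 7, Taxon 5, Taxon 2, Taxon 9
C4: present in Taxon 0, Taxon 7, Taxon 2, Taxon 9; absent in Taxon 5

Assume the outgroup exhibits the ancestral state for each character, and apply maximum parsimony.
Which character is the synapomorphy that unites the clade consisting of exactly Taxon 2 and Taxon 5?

Character polarity is set by the outgroup: the derived state is whichever differs from the outgroup's state, so for C2, C3, C4 the derived state is 'absent', and for the remaining characters it is 'present'.
C1 (derived state 'present') is shared by Taxon 2 and Taxon 5 — a synapomorphy uniting that clade.
C2 (derived state 'absent') is shared by Taxon 2, Taxon 5, and Taxon 9 — a synapomorphy uniting that clade.
All ingroup taxa share the derived state 'absent' for C3; it defines the ingroup but does not resolve relationships within it.
C4 (derived state 'absent') is unique to Taxon 5 (autapomorphy; uninformative for grouping).
Most parsimonious ingroup topology: (Taxon 7,((Taxon 5,Taxon 2),Taxon 9)).
The clade {Taxon 2, Taxon 5} is supported by C1: its derived state 'present' occurs in exactly those taxa and in no other taxon (including the outgroup).

C1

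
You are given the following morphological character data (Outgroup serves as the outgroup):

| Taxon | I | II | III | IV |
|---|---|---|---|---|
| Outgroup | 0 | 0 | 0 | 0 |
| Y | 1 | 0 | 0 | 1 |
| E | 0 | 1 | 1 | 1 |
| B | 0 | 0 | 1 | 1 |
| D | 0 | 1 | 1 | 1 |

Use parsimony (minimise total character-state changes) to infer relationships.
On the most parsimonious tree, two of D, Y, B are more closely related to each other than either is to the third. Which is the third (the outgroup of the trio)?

Y

The outgroup has state '0' for every character, so '1' is the derived state throughout.
I (derived state '1') is unique to Y (autapomorphy; uninformative for grouping).
Only D and E show the derived state '1' for II, supporting them as a clade.
III: derived state '1' in B, D, and E only — synapomorphy for {B, D, E}.
IV (derived state '1') is shared by all ingroup taxa — unites the whole ingroup.
Most parsimonious ingroup topology: (Y,((E,D),B)).
B and D share a more recent common ancestor with each other than either does with Y, so Y is the least closely related of the three.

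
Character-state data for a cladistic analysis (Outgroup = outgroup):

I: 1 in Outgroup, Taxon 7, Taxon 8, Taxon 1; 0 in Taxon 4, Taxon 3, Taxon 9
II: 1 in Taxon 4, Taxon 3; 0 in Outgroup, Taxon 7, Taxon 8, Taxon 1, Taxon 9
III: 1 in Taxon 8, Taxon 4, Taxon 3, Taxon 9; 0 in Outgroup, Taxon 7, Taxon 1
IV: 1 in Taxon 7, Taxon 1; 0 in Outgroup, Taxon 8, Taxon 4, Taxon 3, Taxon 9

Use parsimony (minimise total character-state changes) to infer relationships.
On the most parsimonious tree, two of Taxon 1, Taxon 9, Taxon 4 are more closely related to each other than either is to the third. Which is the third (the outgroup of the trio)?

Character polarity is set by the outgroup: the derived state is whichever differs from the outgroup's state, so for I the derived state is '0', and for the remaining characters it is '1'.
I: derived state '0' in Taxon 3, Taxon 4, and Taxon 9 only — synapomorphy for {Taxon 3, Taxon 4, Taxon 9}.
Only Taxon 3 and Taxon 4 show the derived state '1' for II, supporting them as a clade.
III: derived state '1' in Taxon 3, Taxon 4, Taxon 8, and Taxon 9 only — synapomorphy for {Taxon 3, Taxon 4, Taxon 8, Taxon 9}.
IV: derived state '1' in Taxon 1 and Taxon 7 only — synapomorphy for {Taxon 1, Taxon 7}.
Most parsimonious ingroup topology: ((Taxon 7,Taxon 1),(Taxon 8,((Taxon 4,Taxon 3),Taxon 9))).
Taxon 9 and Taxon 4 share a more recent common ancestor with each other than either does with Taxon 1, so Taxon 1 is the least closely related of the three.

Taxon 1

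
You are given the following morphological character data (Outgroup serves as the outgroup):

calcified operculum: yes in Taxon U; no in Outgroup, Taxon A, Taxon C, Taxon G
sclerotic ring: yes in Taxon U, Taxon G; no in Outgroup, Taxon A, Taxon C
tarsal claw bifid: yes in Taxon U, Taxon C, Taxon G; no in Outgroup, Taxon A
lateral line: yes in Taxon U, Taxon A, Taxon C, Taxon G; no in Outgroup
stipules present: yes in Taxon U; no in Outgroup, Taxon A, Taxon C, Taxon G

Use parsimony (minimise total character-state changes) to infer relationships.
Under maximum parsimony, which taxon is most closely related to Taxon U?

The outgroup has state 'no' for every character, so 'yes' is the derived state throughout.
calcified operculum (derived state 'yes') is unique to Taxon U (autapomorphy; uninformative for grouping).
sclerotic ring (derived state 'yes') is shared by Taxon G and Taxon U — a synapomorphy uniting that clade.
Only Taxon C, Taxon G, and Taxon U show the derived state 'yes' for tarsal claw bifid, supporting them as a clade.
lateral line (derived state 'yes') is shared by all ingroup taxa — unites the whole ingroup.
stipules present: derived state 'yes' in Taxon U only — an autapomorphy, so it tells us nothing about relationships among taxa.
Most parsimonious ingroup topology: (((Taxon U,Taxon G),Taxon C),Taxon A).
Taxon U and Taxon G form a cherry on this tree, so they are sister taxa.

Taxon G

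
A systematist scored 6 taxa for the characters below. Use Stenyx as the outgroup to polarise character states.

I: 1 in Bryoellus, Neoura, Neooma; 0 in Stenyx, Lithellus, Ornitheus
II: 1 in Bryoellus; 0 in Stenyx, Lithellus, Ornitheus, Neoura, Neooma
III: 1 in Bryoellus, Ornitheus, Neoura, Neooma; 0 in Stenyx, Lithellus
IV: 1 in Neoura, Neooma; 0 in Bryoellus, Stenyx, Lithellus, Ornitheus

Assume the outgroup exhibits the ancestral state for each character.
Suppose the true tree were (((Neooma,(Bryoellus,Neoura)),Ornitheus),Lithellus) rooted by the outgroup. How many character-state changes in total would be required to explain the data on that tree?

5

Map each character onto (((Neooma,(Bryoellus,Neoura)),Ornitheus),Lithellus) (rooted by Stenyx) and count the minimum state changes it requires (Fitch parsimony):
I: 1; II: 1; III: 1; IV: 2.
Total tree length = 5.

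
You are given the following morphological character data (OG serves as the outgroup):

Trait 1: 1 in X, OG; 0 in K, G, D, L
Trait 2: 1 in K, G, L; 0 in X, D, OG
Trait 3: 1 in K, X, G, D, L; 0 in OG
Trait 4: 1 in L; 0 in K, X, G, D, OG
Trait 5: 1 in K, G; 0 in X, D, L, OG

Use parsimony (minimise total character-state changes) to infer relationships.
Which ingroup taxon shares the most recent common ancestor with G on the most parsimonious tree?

K

Character polarity is set by the outgroup: the derived state is whichever differs from the outgroup's state, so for Trait 1 the derived state is '0', and for the remaining characters it is '1'.
Only D, G, K, and L show the derived state '0' for Trait 1, supporting them as a clade.
Trait 2 (derived state '1') is shared by G, K, and L — a synapomorphy uniting that clade.
Trait 3 (derived state '1') is shared by all ingroup taxa — unites the whole ingroup.
Trait 4 (derived state '1') is unique to L (autapomorphy; uninformative for grouping).
Only G and K show the derived state '1' for Trait 5, supporting them as a clade.
Most parsimonious ingroup topology: ((((G,K),L),D),X).
G and K form a cherry on this tree, so they are sister taxa.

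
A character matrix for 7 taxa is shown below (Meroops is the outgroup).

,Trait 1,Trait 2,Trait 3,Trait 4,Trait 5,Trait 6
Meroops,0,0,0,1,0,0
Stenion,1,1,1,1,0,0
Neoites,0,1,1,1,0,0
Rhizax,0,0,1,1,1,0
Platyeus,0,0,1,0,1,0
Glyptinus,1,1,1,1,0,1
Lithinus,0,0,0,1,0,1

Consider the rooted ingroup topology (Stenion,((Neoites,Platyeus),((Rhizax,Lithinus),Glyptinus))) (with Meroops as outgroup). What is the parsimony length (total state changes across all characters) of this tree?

Map each character onto (Stenion,((Neoites,Platyeus),((Rhizax,Lithinus),Glyptinus))) (rooted by Meroops) and count the minimum state changes it requires (Fitch parsimony):
Trait 1: 2; Trait 2: 3; Trait 3: 2; Trait 4: 1; Trait 5: 2; Trait 6: 2.
Total tree length = 12.

12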